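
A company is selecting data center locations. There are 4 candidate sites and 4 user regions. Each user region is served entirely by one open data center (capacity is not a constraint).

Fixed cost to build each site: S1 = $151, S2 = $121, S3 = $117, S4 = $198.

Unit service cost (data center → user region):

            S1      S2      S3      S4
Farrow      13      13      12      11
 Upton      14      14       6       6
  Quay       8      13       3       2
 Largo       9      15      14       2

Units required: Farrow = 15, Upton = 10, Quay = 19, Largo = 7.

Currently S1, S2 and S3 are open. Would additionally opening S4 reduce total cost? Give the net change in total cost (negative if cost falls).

Current service cost with {S1, S2, S3}: 360.
Adding S4: each user region re-picks its cheapest; new service cost 277, saving 83.
Extra fixed cost: 198. Net change = 198 − 83 = 115.
(Totals: 749 → 864.)

No — net change +115 (cost rises by 115).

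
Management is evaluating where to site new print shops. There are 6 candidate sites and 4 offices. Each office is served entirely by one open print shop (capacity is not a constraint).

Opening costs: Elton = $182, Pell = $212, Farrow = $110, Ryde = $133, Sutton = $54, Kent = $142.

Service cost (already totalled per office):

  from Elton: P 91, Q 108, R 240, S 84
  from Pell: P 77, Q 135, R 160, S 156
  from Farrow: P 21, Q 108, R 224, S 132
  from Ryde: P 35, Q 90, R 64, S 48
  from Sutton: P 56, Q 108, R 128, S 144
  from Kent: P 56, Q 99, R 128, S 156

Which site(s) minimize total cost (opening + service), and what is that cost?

Open Ryde only; minimum total cost 370.

For any fixed open set, each office goes to its cheapest open site; total = fixed + service.
{Ryde}: P→Ryde 35, Q→Ryde 90, R→Ryde 64, S→Ryde 48. Service 237; fixed 133; total 370.
{Ryde, Sutton}: service 237 + fixed 187 = 424
{Farrow, Ryde}: service 223 + fixed 243 = 466
{Elton, Pell, Farrow, Ryde, Sutton, Kent}: service 223 + fixed 833 = 1056
No other subset beats 370.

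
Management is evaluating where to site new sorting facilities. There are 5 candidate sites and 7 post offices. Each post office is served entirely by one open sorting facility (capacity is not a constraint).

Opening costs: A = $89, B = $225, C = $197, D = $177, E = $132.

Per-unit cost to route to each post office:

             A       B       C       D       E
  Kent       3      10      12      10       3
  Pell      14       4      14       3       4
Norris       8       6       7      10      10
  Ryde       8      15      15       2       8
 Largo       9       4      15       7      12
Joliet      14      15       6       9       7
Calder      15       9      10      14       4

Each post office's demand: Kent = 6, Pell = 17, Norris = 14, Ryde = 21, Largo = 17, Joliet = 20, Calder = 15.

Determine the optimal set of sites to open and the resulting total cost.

For any fixed open set, each post office goes to its cheapest open site; total = fixed + service.
{D, E}: Kent→E 3·6=18, Pell→D 3·17=51, Norris→D 10·14=140, Ryde→D 2·21=42, Largo→D 7·17=119, Joliet→E 7·20=140, Calder→E 4·15=60. Service 570; fixed 309; total 879.
{E}: Kent→E 3·6=18, Pell→E 4·17=68, Norris→E 10·14=140, Ryde→E 8·21=168, Largo→E 12·17=204, Joliet→E 7·20=140, Calder→E 4·15=60. Service 798; fixed 132; total 930.
{A, D, E}: service 542 + fixed 398 = 940
{A, B, C, D, E}: service 443 + fixed 820 = 1263
No other subset beats 879.

Open D and E; minimum total cost 879.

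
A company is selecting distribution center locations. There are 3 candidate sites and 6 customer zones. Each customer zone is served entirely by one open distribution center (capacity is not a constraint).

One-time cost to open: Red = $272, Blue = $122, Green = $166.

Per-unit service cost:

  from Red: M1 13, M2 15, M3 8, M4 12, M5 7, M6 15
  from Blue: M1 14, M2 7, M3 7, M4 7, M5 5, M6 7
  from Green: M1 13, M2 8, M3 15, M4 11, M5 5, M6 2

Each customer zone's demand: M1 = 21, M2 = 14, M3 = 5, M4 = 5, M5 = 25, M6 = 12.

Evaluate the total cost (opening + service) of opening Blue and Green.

Each customer zone is assigned to its cheapest site among the open ones.
{Blue, Green}: M1→Green 13·21=273, M2→Blue 7·14=98, M3→Blue 7·5=35, M4→Blue 7·5=35, M5→Blue 5·25=125, M6→Green 2·12=24. Service 590; fixed 288; total 878.

Total cost: 878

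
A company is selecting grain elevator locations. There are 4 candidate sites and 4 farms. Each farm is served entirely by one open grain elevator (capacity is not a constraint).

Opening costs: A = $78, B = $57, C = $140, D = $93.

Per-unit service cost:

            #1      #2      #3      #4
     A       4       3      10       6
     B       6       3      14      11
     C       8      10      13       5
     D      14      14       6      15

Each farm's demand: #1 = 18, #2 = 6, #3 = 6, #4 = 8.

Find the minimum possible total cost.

Minimum total cost: 276

For any fixed open set, each farm goes to its cheapest open site; total = fixed + service.
{A}: #1→A 4·18=72, #2→A 3·6=18, #3→A 10·6=60, #4→A 6·8=48. Service 198; fixed 78; total 276.
{A, B}: service 198 + fixed 135 = 333
{A, D}: #1→A 4·18=72, #2→A 3·6=18, #3→D 6·6=36, #4→A 6·8=48. Service 174; fixed 171; total 345.
{A, B, C, D}: #1→A 4·18=72, #2→A 3·6=18, #3→D 6·6=36, #4→C 5·8=40. Service 166; fixed 368; total 534.
No other subset beats 276.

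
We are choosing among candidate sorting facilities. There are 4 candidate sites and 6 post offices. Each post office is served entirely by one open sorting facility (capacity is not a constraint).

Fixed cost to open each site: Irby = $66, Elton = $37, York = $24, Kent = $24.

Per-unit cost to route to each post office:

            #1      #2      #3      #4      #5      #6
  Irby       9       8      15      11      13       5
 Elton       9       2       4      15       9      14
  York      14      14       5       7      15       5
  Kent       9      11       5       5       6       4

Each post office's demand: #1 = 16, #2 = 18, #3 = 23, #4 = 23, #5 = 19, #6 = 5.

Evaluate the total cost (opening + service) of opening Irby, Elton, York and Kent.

Each post office is assigned to its cheapest site among the open ones.
{Irby, Elton, York, Kent}: #1→Irby 9·16=144, #2→Elton 2·18=36, #3→Elton 4·23=92, #4→Kent 5·23=115, #5→Kent 6·19=114, #6→Kent 4·5=20. Service 521; fixed 151; total 672.

Total cost: 672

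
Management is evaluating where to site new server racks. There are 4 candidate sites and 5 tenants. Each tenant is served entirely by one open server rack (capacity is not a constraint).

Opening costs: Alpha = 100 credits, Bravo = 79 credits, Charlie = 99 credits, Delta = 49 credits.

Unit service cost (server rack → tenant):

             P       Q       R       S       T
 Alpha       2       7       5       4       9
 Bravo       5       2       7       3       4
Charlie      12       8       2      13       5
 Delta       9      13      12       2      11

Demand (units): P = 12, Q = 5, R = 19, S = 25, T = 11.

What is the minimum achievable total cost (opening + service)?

Minimum total cost: 401

For any fixed open set, each tenant goes to its cheapest open site; total = fixed + service.
{Bravo}: P→Bravo 5·12=60, Q→Bravo 2·5=10, R→Bravo 7·19=133, S→Bravo 3·25=75, T→Bravo 4·11=44. Service 322; fixed 79; total 401.
{Bravo, Charlie}: P→Bravo 5·12=60, Q→Bravo 2·5=10, R→Charlie 2·19=38, S→Bravo 3·25=75, T→Bravo 4·11=44. Service 227; fixed 178; total 405.
{Bravo, Delta}: service 297 + fixed 128 = 425
{Alpha, Bravo, Charlie, Delta}: service 166 + fixed 327 = 493
No other subset beats 401.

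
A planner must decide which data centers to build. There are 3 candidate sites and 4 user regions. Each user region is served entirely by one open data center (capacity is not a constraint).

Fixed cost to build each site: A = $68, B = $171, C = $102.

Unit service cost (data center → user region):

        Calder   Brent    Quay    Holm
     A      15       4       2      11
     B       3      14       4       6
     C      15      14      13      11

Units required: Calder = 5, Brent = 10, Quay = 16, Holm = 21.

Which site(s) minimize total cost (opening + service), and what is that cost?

Open A only; minimum total cost 446.

For any fixed open set, each user region goes to its cheapest open site; total = fixed + service.
{A}: Calder→A 15·5=75, Brent→A 4·10=40, Quay→A 2·16=32, Holm→A 11·21=231. Service 378; fixed 68; total 446.
{A, B}: Calder→B 3·5=15, Brent→A 4·10=40, Quay→A 2·16=32, Holm→B 6·21=126. Service 213; fixed 239; total 452.
{B}: service 345 + fixed 171 = 516
{A, B, C}: service 213 + fixed 341 = 554
No other subset beats 446.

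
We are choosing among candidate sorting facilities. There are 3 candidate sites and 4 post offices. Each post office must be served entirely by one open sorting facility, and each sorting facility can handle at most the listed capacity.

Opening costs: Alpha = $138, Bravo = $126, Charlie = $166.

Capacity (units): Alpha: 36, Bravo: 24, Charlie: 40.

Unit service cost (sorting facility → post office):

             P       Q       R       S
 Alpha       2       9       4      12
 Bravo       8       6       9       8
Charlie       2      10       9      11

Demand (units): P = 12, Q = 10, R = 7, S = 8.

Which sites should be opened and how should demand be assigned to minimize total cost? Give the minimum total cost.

Minimum total cost: 440

Open {Alpha, Bravo}: P→Alpha 2·12=24, Q→Bravo 6·10=60, R→Alpha 4·7=28, S→Bravo 8·8=64.
Loads: Alpha carries 19/36, Bravo carries 18/24. Service 176; fixed 264; total 440.
Next best feasible plan costs 441.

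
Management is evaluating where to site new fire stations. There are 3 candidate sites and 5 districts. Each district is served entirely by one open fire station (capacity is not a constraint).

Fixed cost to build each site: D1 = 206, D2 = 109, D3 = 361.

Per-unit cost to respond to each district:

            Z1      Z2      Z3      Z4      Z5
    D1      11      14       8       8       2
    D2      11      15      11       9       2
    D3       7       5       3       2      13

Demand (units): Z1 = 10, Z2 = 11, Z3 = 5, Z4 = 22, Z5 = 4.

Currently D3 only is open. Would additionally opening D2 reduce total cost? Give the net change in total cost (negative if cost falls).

No — net change +65 (cost rises by 65).

Current service cost with {D3}: 236.
Adding D2: each district re-picks its cheapest; new service cost 192, saving 44.
Extra fixed cost: 109. Net change = 109 − 44 = 65.
(Totals: 597 → 662.)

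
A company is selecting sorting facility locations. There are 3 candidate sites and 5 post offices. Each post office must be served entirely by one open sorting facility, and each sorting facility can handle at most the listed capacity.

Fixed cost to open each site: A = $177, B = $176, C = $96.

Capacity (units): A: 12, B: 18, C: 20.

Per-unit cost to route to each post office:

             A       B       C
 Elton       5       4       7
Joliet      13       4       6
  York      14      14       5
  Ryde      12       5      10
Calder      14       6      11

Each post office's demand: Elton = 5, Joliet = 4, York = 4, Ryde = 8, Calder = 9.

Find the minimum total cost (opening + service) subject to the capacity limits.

Minimum total cost: 445

Open {B, C}: Elton→C 7·5=35, Joliet→C 6·4=24, York→C 5·4=20, Ryde→B 5·8=40, Calder→B 6·9=54.
Loads: B carries 17/18, C carries 13/20. Service 173; fixed 272; total 445.
Next best feasible plan costs 462.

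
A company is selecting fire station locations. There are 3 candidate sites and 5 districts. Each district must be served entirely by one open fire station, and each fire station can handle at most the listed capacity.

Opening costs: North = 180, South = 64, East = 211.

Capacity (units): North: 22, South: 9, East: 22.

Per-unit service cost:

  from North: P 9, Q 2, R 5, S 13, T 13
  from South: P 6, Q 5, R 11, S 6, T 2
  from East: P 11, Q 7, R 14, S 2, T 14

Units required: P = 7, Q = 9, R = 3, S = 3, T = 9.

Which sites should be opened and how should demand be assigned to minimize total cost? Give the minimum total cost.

Open {North, South}: P→North 9·7=63, Q→North 2·9=18, R→North 5·3=15, S→North 13·3=39, T→South 2·9=18.
Loads: North carries 22/22, South carries 9/9. Service 153; fixed 244; total 397.
Next best feasible plan costs 481.

Minimum total cost: 397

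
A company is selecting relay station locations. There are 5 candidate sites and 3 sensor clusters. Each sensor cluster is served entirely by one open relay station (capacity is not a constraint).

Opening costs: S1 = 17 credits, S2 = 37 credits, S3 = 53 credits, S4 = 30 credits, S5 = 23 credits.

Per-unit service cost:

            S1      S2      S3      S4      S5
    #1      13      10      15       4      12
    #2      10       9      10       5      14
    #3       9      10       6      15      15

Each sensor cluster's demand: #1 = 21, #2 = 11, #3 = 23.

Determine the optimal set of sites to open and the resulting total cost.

Open S3 and S4; minimum total cost 360.

For any fixed open set, each sensor cluster goes to its cheapest open site; total = fixed + service.
{S3, S4}: #1→S4 4·21=84, #2→S4 5·11=55, #3→S3 6·23=138. Service 277; fixed 83; total 360.
{S1, S3, S4}: #1→S4 4·21=84, #2→S4 5·11=55, #3→S3 6·23=138. Service 277; fixed 100; total 377.
{S3, S4, S5}: service 277 + fixed 106 = 383
{S1, S2, S3, S4, S5}: #1→S4 4·21=84, #2→S4 5·11=55, #3→S3 6·23=138. Service 277; fixed 160; total 437.
No other subset beats 360.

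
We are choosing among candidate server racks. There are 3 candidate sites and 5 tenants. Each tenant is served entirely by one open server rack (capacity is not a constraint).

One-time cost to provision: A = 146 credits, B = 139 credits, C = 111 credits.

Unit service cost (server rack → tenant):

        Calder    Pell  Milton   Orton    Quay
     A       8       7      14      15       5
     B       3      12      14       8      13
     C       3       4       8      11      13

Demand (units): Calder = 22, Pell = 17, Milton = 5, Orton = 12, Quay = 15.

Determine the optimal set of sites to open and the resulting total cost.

Open C only; minimum total cost 612.

For any fixed open set, each tenant goes to its cheapest open site; total = fixed + service.
{C}: Calder→C 3·22=66, Pell→C 4·17=68, Milton→C 8·5=40, Orton→C 11·12=132, Quay→C 13·15=195. Service 501; fixed 111; total 612.
{A, C}: service 381 + fixed 257 = 638
{A, B}: service 426 + fixed 285 = 711
{A, B, C}: service 345 + fixed 396 = 741
(All 7 nonempty subsets were checked; C only is lowest.)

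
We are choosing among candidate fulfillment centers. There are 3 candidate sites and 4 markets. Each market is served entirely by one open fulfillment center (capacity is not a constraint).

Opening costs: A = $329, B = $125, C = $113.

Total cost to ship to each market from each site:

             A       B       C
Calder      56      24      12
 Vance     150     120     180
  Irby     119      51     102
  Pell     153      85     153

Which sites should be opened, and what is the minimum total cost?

Open B only; minimum total cost 405.

For any fixed open set, each market goes to its cheapest open site; total = fixed + service.
{B}: Calder→B 24, Vance→B 120, Irby→B 51, Pell→B 85. Service 280; fixed 125; total 405.
{B, C}: service 268 + fixed 238 = 506
{C}: Calder→C 12, Vance→C 180, Irby→C 102, Pell→C 153. Service 447; fixed 113; total 560.
{A, B, C}: Calder→C 12, Vance→B 120, Irby→B 51, Pell→B 85. Service 268; fixed 567; total 835.
(All 7 nonempty subsets were checked; B only is lowest.)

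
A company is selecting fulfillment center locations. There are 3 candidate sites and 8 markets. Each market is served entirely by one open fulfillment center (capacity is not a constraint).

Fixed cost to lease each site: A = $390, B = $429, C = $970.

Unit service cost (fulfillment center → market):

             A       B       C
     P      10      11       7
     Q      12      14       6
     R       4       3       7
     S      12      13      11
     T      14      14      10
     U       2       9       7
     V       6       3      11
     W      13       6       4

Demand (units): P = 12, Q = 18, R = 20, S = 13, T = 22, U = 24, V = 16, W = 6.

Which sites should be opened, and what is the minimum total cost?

For any fixed open set, each market goes to its cheapest open site; total = fixed + service.
{A}: P→A 10·12=120, Q→A 12·18=216, R→A 4·20=80, S→A 12·13=156, T→A 14·22=308, U→A 2·24=48, V→A 6·16=96, W→A 13·6=78. Service 1102; fixed 390; total 1492.
{B}: service 1221 + fixed 429 = 1650
{A, B}: service 992 + fixed 819 = 1811
{A, B, C}: P→C 7·12=84, Q→C 6·18=108, R→B 3·20=60, S→C 11·13=143, T→C 10·22=220, U→A 2·24=48, V→B 3·16=48, W→C 4·6=24. Service 735; fixed 1789; total 2524.
(All 7 nonempty subsets were checked; A only is lowest.)

Open A only; minimum total cost 1492.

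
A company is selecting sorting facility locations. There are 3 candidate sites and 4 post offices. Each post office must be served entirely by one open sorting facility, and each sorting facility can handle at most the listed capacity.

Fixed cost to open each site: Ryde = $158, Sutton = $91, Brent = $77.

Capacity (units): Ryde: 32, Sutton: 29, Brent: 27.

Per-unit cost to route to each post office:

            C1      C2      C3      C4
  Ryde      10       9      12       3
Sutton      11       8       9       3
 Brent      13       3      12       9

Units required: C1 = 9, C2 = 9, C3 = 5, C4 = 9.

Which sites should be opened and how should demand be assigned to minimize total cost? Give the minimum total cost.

Minimum total cost: 366

Open {Sutton, Brent}: C1→Sutton 11·9=99, C2→Brent 3·9=27, C3→Sutton 9·5=45, C4→Sutton 3·9=27.
Loads: Sutton carries 23/29, Brent carries 9/27. Service 198; fixed 168; total 366.
Next best feasible plan costs 381.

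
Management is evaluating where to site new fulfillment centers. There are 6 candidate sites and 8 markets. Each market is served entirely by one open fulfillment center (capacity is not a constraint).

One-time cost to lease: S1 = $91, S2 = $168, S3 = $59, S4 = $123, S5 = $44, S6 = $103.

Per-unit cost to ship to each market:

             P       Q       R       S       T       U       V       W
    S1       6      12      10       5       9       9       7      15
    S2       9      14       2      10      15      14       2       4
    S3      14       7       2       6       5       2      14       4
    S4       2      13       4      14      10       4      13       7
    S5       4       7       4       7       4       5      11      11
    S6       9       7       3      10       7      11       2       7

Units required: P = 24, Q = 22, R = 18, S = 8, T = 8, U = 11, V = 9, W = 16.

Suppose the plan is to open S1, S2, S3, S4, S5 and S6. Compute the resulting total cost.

Total cost: 1002

Each market is assigned to its cheapest site among the open ones.
{S1, S2, S3, S4, S5, S6}: P→S4 2·24=48, Q→S3 7·22=154, R→S2 2·18=36, S→S1 5·8=40, T→S5 4·8=32, U→S3 2·11=22, V→S2 2·9=18, W→S2 4·16=64. Service 414; fixed 588; total 1002.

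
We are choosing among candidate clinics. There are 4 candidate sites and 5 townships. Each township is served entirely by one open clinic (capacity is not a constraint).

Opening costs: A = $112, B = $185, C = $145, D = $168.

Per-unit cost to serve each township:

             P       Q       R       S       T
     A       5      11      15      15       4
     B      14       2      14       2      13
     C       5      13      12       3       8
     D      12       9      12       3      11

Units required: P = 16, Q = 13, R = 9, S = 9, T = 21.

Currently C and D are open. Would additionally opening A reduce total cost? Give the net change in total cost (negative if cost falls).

Current service cost with {C, D}: 500.
Adding A: each township re-picks its cheapest; new service cost 416, saving 84.
Extra fixed cost: 112. Net change = 112 − 84 = 28.
(Totals: 813 → 841.)

No — net change +28 (cost rises by 28).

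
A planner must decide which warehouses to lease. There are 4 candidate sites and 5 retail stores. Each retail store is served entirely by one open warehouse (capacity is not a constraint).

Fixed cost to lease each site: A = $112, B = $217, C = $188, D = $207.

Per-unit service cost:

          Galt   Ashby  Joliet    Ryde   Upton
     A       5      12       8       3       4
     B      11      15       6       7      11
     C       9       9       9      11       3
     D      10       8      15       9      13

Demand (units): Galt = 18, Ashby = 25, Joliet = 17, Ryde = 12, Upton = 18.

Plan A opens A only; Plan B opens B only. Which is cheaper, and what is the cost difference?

Plan A: {A}: Galt→A 5·18=90, Ashby→A 12·25=300, Joliet→A 8·17=136, Ryde→A 3·12=36, Upton→A 4·18=72. Service 634; fixed 112; total 746.
Plan B: {B}: Galt→B 11·18=198, Ashby→B 15·25=375, Joliet→B 6·17=102, Ryde→B 7·12=84, Upton→B 11·18=198. Service 957; fixed 217; total 1174.
Difference: |746 − 1174| = 428.

Plan A is cheaper by 428.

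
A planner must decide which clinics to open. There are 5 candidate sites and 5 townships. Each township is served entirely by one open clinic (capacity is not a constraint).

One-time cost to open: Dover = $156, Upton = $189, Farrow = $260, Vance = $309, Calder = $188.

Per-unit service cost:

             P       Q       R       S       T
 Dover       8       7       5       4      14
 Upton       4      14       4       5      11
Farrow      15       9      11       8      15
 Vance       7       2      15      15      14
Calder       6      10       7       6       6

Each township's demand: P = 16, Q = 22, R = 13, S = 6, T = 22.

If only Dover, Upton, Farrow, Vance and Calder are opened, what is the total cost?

Each township is assigned to its cheapest site among the open ones.
{Dover, Upton, Farrow, Vance, Calder}: P→Upton 4·16=64, Q→Vance 2·22=44, R→Upton 4·13=52, S→Dover 4·6=24, T→Calder 6·22=132. Service 316; fixed 1102; total 1418.

Total cost: 1418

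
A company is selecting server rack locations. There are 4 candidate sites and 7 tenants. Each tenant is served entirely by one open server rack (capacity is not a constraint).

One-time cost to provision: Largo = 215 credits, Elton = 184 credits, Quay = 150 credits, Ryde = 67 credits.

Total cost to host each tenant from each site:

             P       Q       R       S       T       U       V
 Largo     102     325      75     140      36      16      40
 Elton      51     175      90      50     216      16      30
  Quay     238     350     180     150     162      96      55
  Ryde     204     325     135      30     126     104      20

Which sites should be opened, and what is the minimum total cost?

Open Elton and Ryde; minimum total cost 759.

For any fixed open set, each tenant goes to its cheapest open site; total = fixed + service.
{Elton, Ryde}: P→Elton 51, Q→Elton 175, R→Elton 90, S→Ryde 30, T→Ryde 126, U→Elton 16, V→Ryde 20. Service 508; fixed 251; total 759.
{Elton}: service 628 + fixed 184 = 812
{Largo, Elton}: P→Elton 51, Q→Elton 175, R→Largo 75, S→Elton 50, T→Largo 36, U→Largo 16, V→Elton 30. Service 433; fixed 399; total 832.
{Largo, Elton, Quay, Ryde}: P→Elton 51, Q→Elton 175, R→Largo 75, S→Ryde 30, T→Largo 36, U→Largo 16, V→Ryde 20. Service 403; fixed 616; total 1019.
No other subset beats 759.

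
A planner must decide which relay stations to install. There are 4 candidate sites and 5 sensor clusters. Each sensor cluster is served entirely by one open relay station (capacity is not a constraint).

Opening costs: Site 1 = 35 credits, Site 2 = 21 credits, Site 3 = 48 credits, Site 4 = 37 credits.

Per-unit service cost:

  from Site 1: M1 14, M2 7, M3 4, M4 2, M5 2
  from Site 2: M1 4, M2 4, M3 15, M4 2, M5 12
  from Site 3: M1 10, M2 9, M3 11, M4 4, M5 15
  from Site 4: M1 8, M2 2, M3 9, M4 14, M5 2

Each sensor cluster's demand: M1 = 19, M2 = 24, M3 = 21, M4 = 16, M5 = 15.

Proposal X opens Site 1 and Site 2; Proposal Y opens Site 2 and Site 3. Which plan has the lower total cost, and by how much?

Proposal X: {Site 1, Site 2}: M1→Site 2 4·19=76, M2→Site 2 4·24=96, M3→Site 1 4·21=84, M4→Site 1 2·16=32, M5→Site 1 2·15=30. Service 318; fixed 56; total 374.
Proposal Y: {Site 2, Site 3}: M1→Site 2 4·19=76, M2→Site 2 4·24=96, M3→Site 3 11·21=231, M4→Site 2 2·16=32, M5→Site 2 12·15=180. Service 615; fixed 69; total 684.
Difference: |374 − 684| = 310.

Proposal X is cheaper by 310.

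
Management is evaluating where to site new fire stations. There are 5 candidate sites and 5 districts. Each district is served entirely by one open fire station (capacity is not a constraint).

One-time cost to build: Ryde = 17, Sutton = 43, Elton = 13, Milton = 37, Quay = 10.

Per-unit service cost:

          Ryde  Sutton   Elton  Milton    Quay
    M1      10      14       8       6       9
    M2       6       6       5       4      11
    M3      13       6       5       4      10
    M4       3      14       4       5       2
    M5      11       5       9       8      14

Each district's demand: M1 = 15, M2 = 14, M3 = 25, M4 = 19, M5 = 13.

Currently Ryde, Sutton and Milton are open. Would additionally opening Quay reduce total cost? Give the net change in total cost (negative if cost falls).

Current service cost with {Ryde, Sutton, Milton}: 368.
Adding Quay: each district re-picks its cheapest; new service cost 349, saving 19.
Extra fixed cost: 10. Net change = 10 − 19 = -9.
(Totals: 465 → 456.)

Yes — net change −9 (cost falls by 9).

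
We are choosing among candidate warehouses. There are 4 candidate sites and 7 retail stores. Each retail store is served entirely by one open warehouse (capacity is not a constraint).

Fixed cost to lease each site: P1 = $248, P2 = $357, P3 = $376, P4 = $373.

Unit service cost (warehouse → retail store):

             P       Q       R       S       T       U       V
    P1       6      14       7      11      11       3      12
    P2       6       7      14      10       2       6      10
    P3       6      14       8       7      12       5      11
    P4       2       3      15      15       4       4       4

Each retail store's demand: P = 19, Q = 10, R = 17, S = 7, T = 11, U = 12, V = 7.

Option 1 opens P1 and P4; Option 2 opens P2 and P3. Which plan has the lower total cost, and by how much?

Option 1 is cheaper by 261.

Option 1: {P1, P4}: P→P4 2·19=38, Q→P4 3·10=30, R→P1 7·17=119, S→P1 11·7=77, T→P4 4·11=44, U→P1 3·12=36, V→P4 4·7=28. Service 372; fixed 621; total 993.
Option 2: {P2, P3}: P→P2 6·19=114, Q→P2 7·10=70, R→P3 8·17=136, S→P3 7·7=49, T→P2 2·11=22, U→P3 5·12=60, V→P2 10·7=70. Service 521; fixed 733; total 1254.
Difference: |993 − 1254| = 261.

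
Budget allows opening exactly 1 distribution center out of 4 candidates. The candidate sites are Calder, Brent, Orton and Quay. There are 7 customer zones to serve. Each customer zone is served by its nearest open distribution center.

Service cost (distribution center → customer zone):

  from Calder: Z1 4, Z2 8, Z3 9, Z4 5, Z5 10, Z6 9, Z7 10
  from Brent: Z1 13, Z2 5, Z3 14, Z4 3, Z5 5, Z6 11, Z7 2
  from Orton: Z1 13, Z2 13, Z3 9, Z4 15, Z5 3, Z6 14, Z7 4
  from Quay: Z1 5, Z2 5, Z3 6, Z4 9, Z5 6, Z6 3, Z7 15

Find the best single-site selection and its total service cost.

Choose Quay only; total service cost 49.

With exactly 1 open, each customer zone uses its cheapest among the chosen.
{Quay}: Z1→Quay 5, Z2→Quay 5, Z3→Quay 6, Z4→Quay 9, Z5→Quay 6, Z6→Quay 3, Z7→Quay 15. Service cost 49.
{Brent}: service cost 53
{Calder}: service cost 55
Among all 4 size-1 choices, {Quay} is lowest.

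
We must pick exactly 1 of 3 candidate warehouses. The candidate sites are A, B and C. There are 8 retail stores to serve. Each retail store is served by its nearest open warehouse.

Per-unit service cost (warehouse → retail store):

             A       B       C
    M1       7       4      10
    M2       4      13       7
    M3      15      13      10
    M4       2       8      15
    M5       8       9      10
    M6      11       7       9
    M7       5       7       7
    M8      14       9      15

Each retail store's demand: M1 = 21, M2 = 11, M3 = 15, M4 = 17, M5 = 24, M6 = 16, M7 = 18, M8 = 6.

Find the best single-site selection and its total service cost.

With exactly 1 open, each retail store uses its cheapest among the chosen.
{A}: M1→A 7·21=147, M2→A 4·11=44, M3→A 15·15=225, M4→A 2·17=34, M5→A 8·24=192, M6→A 11·16=176, M7→A 5·18=90, M8→A 14·6=84. Service cost 992.
{B}: service cost 1066
{C}: service cost 1292
Among all 3 size-1 choices, {A} is lowest.

Choose A only; total service cost 992.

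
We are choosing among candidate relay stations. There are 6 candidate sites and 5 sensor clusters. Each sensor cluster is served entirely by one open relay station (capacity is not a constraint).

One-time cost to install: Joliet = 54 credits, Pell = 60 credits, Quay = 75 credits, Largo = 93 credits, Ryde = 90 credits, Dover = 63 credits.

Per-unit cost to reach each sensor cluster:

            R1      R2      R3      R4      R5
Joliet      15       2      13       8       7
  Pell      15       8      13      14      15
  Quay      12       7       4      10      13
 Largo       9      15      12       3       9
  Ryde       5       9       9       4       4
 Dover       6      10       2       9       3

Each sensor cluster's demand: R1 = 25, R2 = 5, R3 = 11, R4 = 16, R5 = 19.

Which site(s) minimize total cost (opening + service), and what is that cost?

For any fixed open set, each sensor cluster goes to its cheapest open site; total = fixed + service.
{Ryde, Dover}: R1→Ryde 5·25=125, R2→Ryde 9·5=45, R3→Dover 2·11=22, R4→Ryde 4·16=64, R5→Dover 3·19=57. Service 313; fixed 153; total 466.
{Largo, Dover}: service 327 + fixed 156 = 483
{Joliet, Dover}: service 367 + fixed 117 = 484
{Joliet, Pell, Quay, Largo, Ryde, Dover}: R1→Ryde 5·25=125, R2→Joliet 2·5=10, R3→Dover 2·11=22, R4→Largo 3·16=48, R5→Dover 3·19=57. Service 262; fixed 435; total 697.
No other subset beats 466.

Open Ryde and Dover; minimum total cost 466.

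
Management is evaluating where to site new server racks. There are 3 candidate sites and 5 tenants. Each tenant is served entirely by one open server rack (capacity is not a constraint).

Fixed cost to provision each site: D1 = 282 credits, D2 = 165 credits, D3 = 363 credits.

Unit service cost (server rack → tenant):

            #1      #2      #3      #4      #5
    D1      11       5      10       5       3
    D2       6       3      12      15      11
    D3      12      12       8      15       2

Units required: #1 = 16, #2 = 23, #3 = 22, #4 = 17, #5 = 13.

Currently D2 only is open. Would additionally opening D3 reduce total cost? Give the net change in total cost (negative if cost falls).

No — net change +158 (cost rises by 158).

Current service cost with {D2}: 827.
Adding D3: each tenant re-picks its cheapest; new service cost 622, saving 205.
Extra fixed cost: 363. Net change = 363 − 205 = 158.
(Totals: 992 → 1150.)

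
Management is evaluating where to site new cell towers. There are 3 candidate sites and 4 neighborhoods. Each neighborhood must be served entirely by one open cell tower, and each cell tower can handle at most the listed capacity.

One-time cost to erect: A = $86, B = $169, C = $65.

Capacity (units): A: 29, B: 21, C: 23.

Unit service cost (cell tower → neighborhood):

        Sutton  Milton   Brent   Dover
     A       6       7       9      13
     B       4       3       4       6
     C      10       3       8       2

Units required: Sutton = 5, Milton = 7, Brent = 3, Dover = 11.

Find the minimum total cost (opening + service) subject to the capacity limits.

Minimum total cost: 248

Open {A, C}: Sutton→A 6·5=30, Milton→C 3·7=21, Brent→C 8·3=24, Dover→C 2·11=22.
Loads: A carries 5/29, C carries 21/23. Service 97; fixed 151; total 248.
Next best feasible plan costs 251.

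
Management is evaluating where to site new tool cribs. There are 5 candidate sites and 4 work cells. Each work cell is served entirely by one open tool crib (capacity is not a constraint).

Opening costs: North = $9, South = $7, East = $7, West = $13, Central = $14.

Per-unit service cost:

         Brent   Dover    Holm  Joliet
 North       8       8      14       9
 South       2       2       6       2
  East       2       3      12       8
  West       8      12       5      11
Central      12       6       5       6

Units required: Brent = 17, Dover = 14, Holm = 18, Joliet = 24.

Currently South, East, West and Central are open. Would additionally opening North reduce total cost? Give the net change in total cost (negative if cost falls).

No — net change +9 (cost rises by 9).

Current service cost with {South, East, West, Central}: 200.
Adding North: each work cell re-picks its cheapest; new service cost 200, saving 0.
Extra fixed cost: 9. Net change = 9 − 0 = 9.
(Totals: 241 → 250.)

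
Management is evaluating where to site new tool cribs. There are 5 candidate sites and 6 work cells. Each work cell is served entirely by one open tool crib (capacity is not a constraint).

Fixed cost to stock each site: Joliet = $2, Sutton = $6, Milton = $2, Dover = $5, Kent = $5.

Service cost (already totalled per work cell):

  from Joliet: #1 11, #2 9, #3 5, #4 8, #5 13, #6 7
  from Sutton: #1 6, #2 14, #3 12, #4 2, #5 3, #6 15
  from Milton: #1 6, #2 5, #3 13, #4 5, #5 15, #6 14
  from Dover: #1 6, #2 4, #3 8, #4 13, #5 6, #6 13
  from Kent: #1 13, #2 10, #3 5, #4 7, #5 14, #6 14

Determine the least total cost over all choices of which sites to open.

For any fixed open set, each work cell goes to its cheapest open site; total = fixed + service.
{Joliet, Sutton, Milton}: #1→Sutton 6, #2→Milton 5, #3→Joliet 5, #4→Sutton 2, #5→Sutton 3, #6→Joliet 7. Service 28; fixed 10; total 38.
{Joliet, Sutton}: service 32 + fixed 8 = 40
{Joliet, Sutton, Dover}: service 27 + fixed 13 = 40
{Joliet, Sutton, Milton, Dover, Kent}: service 27 + fixed 20 = 47
No other subset beats 38.

Minimum total cost: 38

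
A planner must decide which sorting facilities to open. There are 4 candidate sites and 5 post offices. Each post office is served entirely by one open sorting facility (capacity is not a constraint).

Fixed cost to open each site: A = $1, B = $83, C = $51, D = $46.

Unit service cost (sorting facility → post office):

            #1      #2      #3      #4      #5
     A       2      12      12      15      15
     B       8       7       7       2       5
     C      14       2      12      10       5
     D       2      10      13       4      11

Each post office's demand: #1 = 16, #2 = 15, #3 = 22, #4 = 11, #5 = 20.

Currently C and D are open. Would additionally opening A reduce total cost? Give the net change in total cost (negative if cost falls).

Current service cost with {C, D}: 470.
Adding A: each post office re-picks its cheapest; new service cost 470, saving 0.
Extra fixed cost: 1. Net change = 1 − 0 = 1.
(Totals: 567 → 568.)

No — net change +1 (cost rises by 1).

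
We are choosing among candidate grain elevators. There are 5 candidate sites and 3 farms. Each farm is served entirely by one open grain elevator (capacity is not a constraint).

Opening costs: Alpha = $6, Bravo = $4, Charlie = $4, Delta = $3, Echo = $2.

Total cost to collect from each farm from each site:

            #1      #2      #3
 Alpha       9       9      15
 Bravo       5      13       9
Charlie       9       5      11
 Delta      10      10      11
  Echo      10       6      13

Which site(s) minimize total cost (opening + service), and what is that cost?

For any fixed open set, each farm goes to its cheapest open site; total = fixed + service.
{Bravo, Echo}: #1→Bravo 5, #2→Echo 6, #3→Bravo 9. Service 20; fixed 6; total 26.
{Bravo, Charlie}: service 19 + fixed 8 = 27
{Bravo, Charlie, Echo}: service 19 + fixed 10 = 29
{Alpha, Bravo, Charlie, Delta, Echo}: #1→Bravo 5, #2→Charlie 5, #3→Bravo 9. Service 19; fixed 19; total 38.
No other subset beats 26.

Open Bravo and Echo; minimum total cost 26.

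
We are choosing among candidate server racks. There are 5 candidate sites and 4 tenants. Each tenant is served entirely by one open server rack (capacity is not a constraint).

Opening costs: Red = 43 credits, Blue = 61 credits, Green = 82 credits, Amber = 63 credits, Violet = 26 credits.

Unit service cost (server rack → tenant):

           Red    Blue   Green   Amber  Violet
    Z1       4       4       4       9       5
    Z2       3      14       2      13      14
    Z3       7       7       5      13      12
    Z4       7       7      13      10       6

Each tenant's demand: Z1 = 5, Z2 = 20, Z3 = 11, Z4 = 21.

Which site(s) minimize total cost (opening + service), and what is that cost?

Open Red only; minimum total cost 347.

For any fixed open set, each tenant goes to its cheapest open site; total = fixed + service.
{Red}: Z1→Red 4·5=20, Z2→Red 3·20=60, Z3→Red 7·11=77, Z4→Red 7·21=147. Service 304; fixed 43; total 347.
{Green, Violet}: service 241 + fixed 108 = 349
{Red, Violet}: Z1→Red 4·5=20, Z2→Red 3·20=60, Z3→Red 7·11=77, Z4→Violet 6·21=126. Service 283; fixed 69; total 352.
{Red, Blue, Green, Amber, Violet}: Z1→Red 4·5=20, Z2→Green 2·20=40, Z3→Green 5·11=55, Z4→Violet 6·21=126. Service 241; fixed 275; total 516.
No other subset beats 347.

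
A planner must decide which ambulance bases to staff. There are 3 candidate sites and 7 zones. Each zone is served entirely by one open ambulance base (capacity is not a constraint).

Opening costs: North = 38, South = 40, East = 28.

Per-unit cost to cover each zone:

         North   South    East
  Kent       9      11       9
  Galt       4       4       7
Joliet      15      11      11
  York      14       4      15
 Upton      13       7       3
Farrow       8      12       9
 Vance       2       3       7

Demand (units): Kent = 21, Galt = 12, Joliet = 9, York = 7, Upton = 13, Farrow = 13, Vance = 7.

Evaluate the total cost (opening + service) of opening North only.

Each zone is assigned to its cheapest site among the open ones.
{North}: Kent→North 9·21=189, Galt→North 4·12=48, Joliet→North 15·9=135, York→North 14·7=98, Upton→North 13·13=169, Farrow→North 8·13=104, Vance→North 2·7=14. Service 757; fixed 38; total 795.

Total cost: 795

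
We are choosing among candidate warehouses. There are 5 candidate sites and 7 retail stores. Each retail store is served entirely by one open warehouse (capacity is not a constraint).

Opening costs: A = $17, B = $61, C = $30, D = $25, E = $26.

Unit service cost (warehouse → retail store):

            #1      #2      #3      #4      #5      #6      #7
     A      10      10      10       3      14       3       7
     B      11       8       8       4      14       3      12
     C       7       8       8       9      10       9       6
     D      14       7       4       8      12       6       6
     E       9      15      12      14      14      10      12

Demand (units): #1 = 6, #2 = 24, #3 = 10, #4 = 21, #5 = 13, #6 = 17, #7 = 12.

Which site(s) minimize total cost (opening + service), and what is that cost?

Open A, C and D; minimum total cost 638.

For any fixed open set, each retail store goes to its cheapest open site; total = fixed + service.
{A, C, D}: #1→C 7·6=42, #2→D 7·24=168, #3→D 4·10=40, #4→A 3·21=63, #5→C 10·13=130, #6→A 3·17=51, #7→C 6·12=72. Service 566; fixed 72; total 638.
{A, D}: #1→A 10·6=60, #2→D 7·24=168, #3→D 4·10=40, #4→A 3·21=63, #5→D 12·13=156, #6→A 3·17=51, #7→D 6·12=72. Service 610; fixed 42; total 652.
{A, C, D, E}: service 566 + fixed 98 = 664
{A, B, C, D, E}: service 566 + fixed 159 = 725
No other subset beats 638.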